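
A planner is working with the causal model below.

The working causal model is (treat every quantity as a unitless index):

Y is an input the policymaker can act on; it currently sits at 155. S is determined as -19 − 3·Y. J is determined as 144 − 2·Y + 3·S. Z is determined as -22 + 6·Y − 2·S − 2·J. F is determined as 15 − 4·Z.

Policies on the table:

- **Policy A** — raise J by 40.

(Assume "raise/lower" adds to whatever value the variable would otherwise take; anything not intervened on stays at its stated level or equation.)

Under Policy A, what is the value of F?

-20113

Policy A (J + 40):
  Y = 155
  S = -19 − 3·155 = -484
  J = 144 − 2·155 + 3·(-484) (+40 from intervention) = -1578
  Z = -22 + 6·155 − 2·(-484) − 2·(-1578) = 5032
  F = 15 − 4·5032 = -20113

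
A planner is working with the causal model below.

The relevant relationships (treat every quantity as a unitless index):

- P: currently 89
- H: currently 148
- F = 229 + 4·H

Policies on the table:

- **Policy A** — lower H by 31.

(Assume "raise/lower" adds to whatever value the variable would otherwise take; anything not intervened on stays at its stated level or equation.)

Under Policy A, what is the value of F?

697

Policy A (H − 31):
  H = 148 − 31 = 117
  F = 229 + 4·117 = 697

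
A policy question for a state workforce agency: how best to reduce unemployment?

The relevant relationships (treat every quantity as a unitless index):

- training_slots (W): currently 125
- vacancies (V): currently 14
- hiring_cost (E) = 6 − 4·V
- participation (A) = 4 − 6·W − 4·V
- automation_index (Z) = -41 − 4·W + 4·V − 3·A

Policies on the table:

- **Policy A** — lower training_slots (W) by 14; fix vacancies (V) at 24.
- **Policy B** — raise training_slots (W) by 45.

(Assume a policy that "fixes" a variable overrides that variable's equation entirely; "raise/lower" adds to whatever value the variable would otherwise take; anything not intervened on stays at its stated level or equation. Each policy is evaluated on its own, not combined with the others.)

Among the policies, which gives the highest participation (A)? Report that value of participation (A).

Policy A (W − 14, V := 24):
  W = 125 − 14 = 111
  V = 24
  A = 4 − 6·111 − 4·24 = -758
Policy B (W + 45):
  W = 125 + 45 = 170
  V = 14
  A = 4 − 6·170 − 4·14 = -1072
Comparing — Policy A: A=-758, Policy B: A=-1072. Highest is -758 (Policy A).

-758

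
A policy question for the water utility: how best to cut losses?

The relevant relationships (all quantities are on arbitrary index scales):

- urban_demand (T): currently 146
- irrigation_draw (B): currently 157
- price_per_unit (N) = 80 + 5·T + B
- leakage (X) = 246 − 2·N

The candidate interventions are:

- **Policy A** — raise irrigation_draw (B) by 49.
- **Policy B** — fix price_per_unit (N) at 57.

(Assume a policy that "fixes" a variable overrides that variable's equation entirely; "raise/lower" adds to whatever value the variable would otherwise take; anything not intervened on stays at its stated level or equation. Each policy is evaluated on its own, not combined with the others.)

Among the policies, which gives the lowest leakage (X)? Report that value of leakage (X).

-1786

Policy A (B + 49):
  T = 146
  B = 157 + 49 = 206
  N = 80 + 5·146 + 206 = 1016
  X = 246 − 2·1016 = -1786
Policy B (N := 57):
  T = 146
  B = 157
  N = 57
  X = 246 − 2·57 = 132
Comparing — Policy A: X=-1786, Policy B: X=132. Lowest is -1786 (Policy A).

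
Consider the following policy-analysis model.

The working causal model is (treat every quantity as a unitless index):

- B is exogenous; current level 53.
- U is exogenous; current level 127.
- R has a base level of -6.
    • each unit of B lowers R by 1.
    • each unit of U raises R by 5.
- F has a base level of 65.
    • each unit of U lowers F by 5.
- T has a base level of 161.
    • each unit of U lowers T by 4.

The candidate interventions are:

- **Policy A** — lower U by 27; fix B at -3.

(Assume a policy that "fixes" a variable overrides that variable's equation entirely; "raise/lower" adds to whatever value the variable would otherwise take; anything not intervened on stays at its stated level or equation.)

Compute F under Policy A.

Policy A (U − 27, B := -3):
  U = 127 − 27 = 100
  F = 65 − 5·100 = -435

-435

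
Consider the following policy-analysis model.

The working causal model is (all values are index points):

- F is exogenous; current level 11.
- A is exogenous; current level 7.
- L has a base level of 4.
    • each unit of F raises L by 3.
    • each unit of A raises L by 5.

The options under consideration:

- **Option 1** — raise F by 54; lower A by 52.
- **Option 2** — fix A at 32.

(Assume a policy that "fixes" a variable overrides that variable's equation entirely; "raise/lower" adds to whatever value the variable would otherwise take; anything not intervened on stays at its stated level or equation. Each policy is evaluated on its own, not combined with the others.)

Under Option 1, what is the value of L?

Option 1 (F + 54, A − 52):
  F = 11 + 54 = 65
  A = 7 − 52 = -45
  L = 4 + 3·65 + 5·(-45) = -26

-26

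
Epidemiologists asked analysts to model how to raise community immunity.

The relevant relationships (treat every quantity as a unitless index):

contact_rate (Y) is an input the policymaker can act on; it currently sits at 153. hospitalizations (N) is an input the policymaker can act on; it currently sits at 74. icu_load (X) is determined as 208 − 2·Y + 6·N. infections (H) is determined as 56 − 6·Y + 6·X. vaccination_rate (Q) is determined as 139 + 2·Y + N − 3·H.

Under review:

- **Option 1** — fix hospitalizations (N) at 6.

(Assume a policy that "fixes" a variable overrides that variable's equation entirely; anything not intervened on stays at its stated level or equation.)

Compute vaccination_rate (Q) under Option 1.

4153

Option 1 (N := 6):
  Y = 153
  N = 6
  X = 208 − 2·153 + 6·6 = -62
  H = 56 − 6·153 + 6·(-62) = -1234
  Q = 139 + 2·153 + 6 − 3·(-1234) = 4153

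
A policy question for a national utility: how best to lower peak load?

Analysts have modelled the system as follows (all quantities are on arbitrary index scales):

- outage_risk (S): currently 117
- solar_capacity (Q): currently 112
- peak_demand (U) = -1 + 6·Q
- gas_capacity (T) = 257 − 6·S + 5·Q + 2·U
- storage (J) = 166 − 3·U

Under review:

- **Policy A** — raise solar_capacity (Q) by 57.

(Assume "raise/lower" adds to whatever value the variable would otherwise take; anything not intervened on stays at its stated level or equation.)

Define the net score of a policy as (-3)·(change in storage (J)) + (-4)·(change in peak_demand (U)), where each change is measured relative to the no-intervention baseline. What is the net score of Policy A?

Baseline:
  Q = 112
  U = -1 + 6·112 = 671
  J = 166 − 3·671 = -1847
Policy A (Q + 57):
  Q = 112 + 57 = 169
  U = -1 + 6·169 = 1013
  J = 166 − 3·1013 = -2873
ΔJ = -2873 − (-1847) = -1026; ΔU = 1013 − 671 = 342
Score = (-3)·(-1026) + (-4)·342 = 1710

1710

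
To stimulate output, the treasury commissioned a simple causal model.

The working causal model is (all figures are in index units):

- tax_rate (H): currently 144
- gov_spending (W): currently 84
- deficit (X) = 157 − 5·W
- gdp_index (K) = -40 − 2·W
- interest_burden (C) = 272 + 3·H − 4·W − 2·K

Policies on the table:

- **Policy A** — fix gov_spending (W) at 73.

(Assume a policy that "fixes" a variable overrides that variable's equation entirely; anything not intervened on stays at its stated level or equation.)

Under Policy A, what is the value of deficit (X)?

-208

Policy A (W := 73):
  W = 73
  X = 157 − 5·73 = -208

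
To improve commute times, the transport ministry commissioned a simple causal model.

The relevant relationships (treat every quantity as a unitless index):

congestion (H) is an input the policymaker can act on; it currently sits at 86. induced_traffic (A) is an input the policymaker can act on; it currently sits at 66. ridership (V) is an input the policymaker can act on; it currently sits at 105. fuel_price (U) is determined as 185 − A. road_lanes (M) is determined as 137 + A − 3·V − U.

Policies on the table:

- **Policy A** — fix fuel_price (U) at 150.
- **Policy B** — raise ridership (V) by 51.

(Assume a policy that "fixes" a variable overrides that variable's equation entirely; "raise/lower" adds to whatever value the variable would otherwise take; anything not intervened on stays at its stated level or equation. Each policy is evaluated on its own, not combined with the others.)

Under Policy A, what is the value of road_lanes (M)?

-262

Policy A (U := 150):
  A = 66
  V = 105
  U = 150
  M = 137 + 66 − 3·105 − 150 = -262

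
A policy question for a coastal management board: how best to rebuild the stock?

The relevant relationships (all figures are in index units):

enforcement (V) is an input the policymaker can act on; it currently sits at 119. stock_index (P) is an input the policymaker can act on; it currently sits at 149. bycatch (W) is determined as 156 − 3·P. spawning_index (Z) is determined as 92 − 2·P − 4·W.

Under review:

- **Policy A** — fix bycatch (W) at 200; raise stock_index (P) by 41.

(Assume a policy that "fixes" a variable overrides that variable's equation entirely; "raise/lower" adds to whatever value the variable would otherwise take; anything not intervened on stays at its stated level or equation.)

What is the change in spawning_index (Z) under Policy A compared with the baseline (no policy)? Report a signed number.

Baseline:
  P = 149
  W = 156 − 3·149 = -291
  Z = 92 − 2·149 − 4·(-291) = 958
Policy A (W := 200, P + 41):
  P = 149 + 41 = 190
  W = 200
  Z = 92 − 2·190 − 4·200 = -1088
Change in Z: -1088 − 958 = -2046

-2046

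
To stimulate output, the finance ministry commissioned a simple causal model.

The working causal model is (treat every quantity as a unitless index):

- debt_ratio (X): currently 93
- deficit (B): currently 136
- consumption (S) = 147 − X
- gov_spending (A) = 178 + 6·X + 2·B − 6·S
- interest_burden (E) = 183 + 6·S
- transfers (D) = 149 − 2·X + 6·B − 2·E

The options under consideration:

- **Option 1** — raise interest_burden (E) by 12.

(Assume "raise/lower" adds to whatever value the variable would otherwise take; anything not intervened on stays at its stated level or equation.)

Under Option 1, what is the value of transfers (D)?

-259

Option 1 (E + 12):
  X = 93
  B = 136
  S = 147 − 93 = 54
  E = 183 + 6·54 (+12 from intervention) = 519
  D = 149 − 2·93 + 6·136 − 2·519 = -259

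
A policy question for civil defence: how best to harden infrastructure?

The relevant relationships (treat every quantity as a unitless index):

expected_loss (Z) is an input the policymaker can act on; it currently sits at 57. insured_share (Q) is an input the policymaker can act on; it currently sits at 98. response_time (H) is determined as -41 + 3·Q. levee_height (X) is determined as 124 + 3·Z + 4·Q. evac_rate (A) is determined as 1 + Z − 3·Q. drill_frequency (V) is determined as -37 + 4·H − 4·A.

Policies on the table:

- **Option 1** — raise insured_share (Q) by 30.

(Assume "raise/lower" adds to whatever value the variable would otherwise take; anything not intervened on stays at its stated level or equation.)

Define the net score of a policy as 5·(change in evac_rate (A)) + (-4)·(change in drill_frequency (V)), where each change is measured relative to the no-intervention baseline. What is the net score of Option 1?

Baseline:
  Z = 57
  Q = 98
  H = -41 + 3·98 = 253
  A = 1 + 57 − 3·98 = -236
  V = -37 + 4·253 − 4·(-236) = 1919
Option 1 (Q + 30):
  Z = 57
  Q = 98 + 30 = 128
  H = -41 + 3·128 = 343
  A = 1 + 57 − 3·128 = -326
  V = -37 + 4·343 − 4·(-326) = 2639
ΔA = -326 − (-236) = -90; ΔV = 2639 − 1919 = 720
Score = 5·(-90) + (-4)·720 = -3330

-3330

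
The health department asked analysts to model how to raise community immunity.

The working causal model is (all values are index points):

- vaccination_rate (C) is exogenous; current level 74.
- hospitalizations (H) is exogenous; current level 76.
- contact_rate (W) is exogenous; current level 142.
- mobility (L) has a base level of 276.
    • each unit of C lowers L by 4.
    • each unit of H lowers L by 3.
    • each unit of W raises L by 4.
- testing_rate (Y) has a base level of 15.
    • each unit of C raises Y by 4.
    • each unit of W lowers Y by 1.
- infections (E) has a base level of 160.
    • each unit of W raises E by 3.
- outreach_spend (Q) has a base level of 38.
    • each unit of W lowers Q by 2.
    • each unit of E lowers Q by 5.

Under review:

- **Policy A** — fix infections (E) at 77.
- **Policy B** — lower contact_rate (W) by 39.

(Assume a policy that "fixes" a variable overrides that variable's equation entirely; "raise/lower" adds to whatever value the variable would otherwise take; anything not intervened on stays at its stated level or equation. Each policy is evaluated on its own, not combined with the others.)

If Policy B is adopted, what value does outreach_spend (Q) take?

-2513

Policy B (W − 39):
  W = 142 − 39 = 103
  E = 160 + 3·103 = 469
  Q = 38 − 2·103 − 5·469 = -2513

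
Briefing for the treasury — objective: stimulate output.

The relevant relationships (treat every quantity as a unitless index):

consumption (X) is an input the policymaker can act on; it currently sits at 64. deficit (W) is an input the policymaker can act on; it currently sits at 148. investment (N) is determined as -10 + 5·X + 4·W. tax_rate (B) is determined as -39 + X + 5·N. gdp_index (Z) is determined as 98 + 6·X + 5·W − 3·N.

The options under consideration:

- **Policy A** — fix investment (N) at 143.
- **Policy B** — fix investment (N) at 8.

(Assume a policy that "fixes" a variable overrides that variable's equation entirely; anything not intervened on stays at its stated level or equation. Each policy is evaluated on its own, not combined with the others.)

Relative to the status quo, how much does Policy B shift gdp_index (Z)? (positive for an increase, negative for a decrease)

Baseline:
  X = 64
  W = 148
  N = -10 + 5·64 + 4·148 = 902
  Z = 98 + 6·64 + 5·148 − 3·902 = -1484
Policy B (N := 8):
  X = 64
  W = 148
  N = 8
  Z = 98 + 6·64 + 5·148 − 3·8 = 1198
Change in Z: 1198 − (-1484) = 2682

2682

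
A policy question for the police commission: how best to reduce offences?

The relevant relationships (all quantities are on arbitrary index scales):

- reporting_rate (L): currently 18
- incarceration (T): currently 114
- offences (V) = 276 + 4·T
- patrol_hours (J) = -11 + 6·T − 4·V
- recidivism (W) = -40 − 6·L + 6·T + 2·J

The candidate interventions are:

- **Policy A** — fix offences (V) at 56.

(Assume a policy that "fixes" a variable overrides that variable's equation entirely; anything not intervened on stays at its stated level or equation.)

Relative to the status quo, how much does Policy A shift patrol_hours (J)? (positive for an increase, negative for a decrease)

2704

Baseline:
  T = 114
  V = 276 + 4·114 = 732
  J = -11 + 6·114 − 4·732 = -2255
Policy A (V := 56):
  T = 114
  V = 56
  J = -11 + 6·114 − 4·56 = 449
Change in J: 449 − (-2255) = 2704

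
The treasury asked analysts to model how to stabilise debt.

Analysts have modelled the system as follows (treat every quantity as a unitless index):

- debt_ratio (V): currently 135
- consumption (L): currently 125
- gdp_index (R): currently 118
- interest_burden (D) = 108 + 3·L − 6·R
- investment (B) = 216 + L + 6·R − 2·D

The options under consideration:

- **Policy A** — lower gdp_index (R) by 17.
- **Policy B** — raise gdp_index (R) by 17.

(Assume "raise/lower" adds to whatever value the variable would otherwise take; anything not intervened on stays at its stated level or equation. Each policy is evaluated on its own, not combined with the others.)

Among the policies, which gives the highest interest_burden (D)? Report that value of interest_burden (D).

Policy A (R − 17):
  L = 125
  R = 118 − 17 = 101
  D = 108 + 3·125 − 6·101 = -123
Policy B (R + 17):
  L = 125
  R = 118 + 17 = 135
  D = 108 + 3·125 − 6·135 = -327
Comparing — Policy A: D=-123, Policy B: D=-327. Highest is -123 (Policy A).

-123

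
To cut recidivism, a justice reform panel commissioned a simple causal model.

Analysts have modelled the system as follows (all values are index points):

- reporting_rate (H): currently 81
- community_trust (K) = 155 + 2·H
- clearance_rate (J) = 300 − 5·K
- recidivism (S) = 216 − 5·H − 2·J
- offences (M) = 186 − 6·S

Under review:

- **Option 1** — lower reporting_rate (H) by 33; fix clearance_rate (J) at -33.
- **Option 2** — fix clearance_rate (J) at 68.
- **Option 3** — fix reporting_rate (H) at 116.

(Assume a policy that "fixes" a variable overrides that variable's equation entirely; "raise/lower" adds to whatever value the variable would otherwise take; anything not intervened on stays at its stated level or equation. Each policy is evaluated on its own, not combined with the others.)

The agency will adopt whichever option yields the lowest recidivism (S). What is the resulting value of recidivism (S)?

Option 1 (H − 33, J := -33):
  H = 81 − 33 = 48
  K = 155 + 2·48 = 251
  J = -33
  S = 216 − 5·48 − 2·(-33) = 42
Option 2 (J := 68):
  H = 81
  K = 155 + 2·81 = 317
  J = 68
  S = 216 − 5·81 − 2·68 = -325
Option 3 (H := 116):
  H = 116
  K = 155 + 2·116 = 387
  J = 300 − 5·387 = -1635
  S = 216 − 5·116 − 2·(-1635) = 2906
Comparing — Option 1: S=42, Option 2: S=-325, Option 3: S=2906. Lowest is -325 (Option 2).

-325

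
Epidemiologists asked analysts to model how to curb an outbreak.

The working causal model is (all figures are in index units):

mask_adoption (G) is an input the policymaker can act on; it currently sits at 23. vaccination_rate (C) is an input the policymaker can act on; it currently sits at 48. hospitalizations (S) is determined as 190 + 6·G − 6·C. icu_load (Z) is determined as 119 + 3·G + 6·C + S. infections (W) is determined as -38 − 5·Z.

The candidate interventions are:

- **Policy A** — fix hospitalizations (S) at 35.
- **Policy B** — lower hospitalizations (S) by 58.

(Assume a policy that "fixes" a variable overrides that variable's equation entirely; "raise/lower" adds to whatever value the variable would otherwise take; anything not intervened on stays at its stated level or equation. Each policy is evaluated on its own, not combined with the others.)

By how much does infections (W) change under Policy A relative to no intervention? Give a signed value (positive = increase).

Baseline:
  G = 23
  C = 48
  S = 190 + 6·23 − 6·48 = 40
  Z = 119 + 3·23 + 6·48 + 40 = 516
  W = -38 − 5·516 = -2618
Policy A (S := 35):
  G = 23
  C = 48
  S = 35
  Z = 119 + 3·23 + 6·48 + 35 = 511
  W = -38 − 5·511 = -2593
Change in W: -2593 − (-2618) = 25

25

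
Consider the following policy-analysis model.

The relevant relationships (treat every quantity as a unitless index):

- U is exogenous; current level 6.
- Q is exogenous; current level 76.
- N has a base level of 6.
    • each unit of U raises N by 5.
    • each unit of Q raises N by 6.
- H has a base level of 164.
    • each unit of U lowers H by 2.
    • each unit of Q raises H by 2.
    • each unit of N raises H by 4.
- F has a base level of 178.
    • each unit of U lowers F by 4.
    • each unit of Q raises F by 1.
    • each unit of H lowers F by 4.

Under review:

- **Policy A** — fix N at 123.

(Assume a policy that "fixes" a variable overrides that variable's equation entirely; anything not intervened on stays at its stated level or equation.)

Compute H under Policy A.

796

Policy A (N := 123):
  U = 6
  Q = 76
  N = 123
  H = 164 − 2·6 + 2·76 + 4·123 = 796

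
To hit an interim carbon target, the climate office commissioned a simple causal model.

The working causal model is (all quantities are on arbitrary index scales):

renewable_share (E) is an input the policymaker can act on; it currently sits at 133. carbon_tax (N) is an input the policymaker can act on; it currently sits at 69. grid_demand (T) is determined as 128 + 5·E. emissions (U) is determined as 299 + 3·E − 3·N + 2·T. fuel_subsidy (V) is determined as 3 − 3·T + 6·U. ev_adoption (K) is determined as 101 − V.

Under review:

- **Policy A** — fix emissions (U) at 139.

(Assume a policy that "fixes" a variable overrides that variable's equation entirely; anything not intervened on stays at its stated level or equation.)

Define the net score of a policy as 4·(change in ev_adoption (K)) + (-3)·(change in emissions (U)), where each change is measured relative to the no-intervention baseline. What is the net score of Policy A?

52326

Baseline:
  E = 133
  N = 69
  T = 128 + 5·133 = 793
  U = 299 + 3·133 − 3·69 + 2·793 = 2077
  V = 3 − 3·793 + 6·2077 = 10086
  K = 101 − 10086 = -9985
Policy A (U := 139):
  E = 133
  N = 69
  T = 128 + 5·133 = 793
  U = 139
  V = 3 − 3·793 + 6·139 = -1542
  K = 101 − (-1542) = 1643
ΔK = 1643 − (-9985) = 11628; ΔU = 139 − 2077 = -1938
Score = 4·11628 + (-3)·(-1938) = 52326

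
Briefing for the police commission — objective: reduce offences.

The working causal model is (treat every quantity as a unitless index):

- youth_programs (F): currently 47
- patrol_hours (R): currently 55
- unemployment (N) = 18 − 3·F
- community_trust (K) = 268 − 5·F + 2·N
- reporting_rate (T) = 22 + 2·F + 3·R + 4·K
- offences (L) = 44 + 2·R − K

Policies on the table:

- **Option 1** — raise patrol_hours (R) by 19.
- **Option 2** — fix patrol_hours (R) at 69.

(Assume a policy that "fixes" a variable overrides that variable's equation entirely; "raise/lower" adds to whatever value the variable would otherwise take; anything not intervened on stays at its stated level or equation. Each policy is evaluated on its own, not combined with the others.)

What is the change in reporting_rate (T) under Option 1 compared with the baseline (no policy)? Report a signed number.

Baseline:
  F = 47
  R = 55
  N = 18 − 3·47 = -123
  K = 268 − 5·47 + 2·(-123) = -213
  T = 22 + 2·47 + 3·55 + 4·(-213) = -571
Option 1 (R + 19):
  F = 47
  R = 55 + 19 = 74
  N = 18 − 3·47 = -123
  K = 268 − 5·47 + 2·(-123) = -213
  T = 22 + 2·47 + 3·74 + 4·(-213) = -514
Change in T: -514 − (-571) = 57

57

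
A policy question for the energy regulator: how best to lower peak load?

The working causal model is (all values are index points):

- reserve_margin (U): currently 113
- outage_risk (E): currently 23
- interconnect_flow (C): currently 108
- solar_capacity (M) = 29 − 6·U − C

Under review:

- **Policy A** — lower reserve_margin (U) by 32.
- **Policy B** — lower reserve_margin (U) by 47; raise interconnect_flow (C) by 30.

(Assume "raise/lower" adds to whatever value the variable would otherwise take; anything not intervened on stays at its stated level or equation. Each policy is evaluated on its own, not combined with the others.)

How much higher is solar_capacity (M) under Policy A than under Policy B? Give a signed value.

-60

Policy A (U − 32):
  U = 113 − 32 = 81
  C = 108
  M = 29 − 6·81 − 108 = -565
Policy B (U − 47, C + 30):
  U = 113 − 47 = 66
  C = 108 + 30 = 138
  M = 29 − 6·66 − 138 = -505
M: -565 − (-505) = -60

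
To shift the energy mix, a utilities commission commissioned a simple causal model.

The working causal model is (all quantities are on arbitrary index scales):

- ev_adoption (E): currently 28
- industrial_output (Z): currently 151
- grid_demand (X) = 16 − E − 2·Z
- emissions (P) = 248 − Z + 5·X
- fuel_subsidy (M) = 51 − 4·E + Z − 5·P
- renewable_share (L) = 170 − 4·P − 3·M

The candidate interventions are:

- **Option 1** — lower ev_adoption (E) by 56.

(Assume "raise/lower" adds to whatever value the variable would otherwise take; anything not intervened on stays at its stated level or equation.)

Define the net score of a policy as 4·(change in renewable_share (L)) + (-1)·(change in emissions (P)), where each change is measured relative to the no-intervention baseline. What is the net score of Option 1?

9352

Baseline:
  E = 28
  Z = 151
  X = 16 − 28 − 2·151 = -314
  P = 248 − 151 + 5·(-314) = -1473
  M = 51 − 4·28 + 151 − 5·(-1473) = 7455
  L = 170 − 4·(-1473) − 3·7455 = -16303
Option 1 (E − 56):
  E = 28 − 56 = -28
  Z = 151
  X = 16 − (-28) − 2·151 = -258
  P = 248 − 151 + 5·(-258) = -1193
  M = 51 − 4·(-28) + 151 − 5·(-1193) = 6279
  L = 170 − 4·(-1193) − 3·6279 = -13895
ΔL = -13895 − (-16303) = 2408; ΔP = -1193 − (-1473) = 280
Score = 4·2408 + (-1)·280 = 9352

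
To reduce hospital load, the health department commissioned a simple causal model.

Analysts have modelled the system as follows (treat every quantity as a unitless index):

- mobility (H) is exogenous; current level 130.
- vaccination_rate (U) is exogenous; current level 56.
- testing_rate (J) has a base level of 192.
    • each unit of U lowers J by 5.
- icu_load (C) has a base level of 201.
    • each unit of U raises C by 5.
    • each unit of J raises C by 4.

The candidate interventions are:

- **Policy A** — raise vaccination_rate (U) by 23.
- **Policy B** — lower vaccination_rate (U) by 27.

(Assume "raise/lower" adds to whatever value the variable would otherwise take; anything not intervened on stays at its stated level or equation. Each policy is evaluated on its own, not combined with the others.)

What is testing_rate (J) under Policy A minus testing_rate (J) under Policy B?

Policy A (U + 23):
  U = 56 + 23 = 79
  J = 192 − 5·79 = -203
Policy B (U − 27):
  U = 56 − 27 = 29
  J = 192 − 5·29 = 47
J: -203 − 47 = -250

-250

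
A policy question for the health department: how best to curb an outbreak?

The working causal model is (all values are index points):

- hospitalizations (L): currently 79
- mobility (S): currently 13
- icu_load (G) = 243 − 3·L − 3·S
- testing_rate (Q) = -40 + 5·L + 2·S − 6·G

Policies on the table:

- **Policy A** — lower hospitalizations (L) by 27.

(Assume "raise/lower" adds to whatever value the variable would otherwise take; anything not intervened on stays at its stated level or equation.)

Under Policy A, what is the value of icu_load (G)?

48

Policy A (L − 27):
  L = 79 − 27 = 52
  S = 13
  G = 243 − 3·52 − 3·13 = 48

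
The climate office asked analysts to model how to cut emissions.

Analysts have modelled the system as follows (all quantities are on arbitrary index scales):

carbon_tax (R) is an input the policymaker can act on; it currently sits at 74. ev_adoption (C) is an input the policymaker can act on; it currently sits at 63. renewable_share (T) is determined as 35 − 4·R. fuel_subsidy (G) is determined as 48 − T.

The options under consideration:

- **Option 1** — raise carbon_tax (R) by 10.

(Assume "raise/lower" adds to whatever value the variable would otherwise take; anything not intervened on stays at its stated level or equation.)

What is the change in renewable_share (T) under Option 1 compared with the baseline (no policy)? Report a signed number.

-40

Baseline:
  R = 74
  T = 35 − 4·74 = -261
Option 1 (R + 10):
  R = 74 + 10 = 84
  T = 35 − 4·84 = -301
Change in T: -301 − (-261) = -40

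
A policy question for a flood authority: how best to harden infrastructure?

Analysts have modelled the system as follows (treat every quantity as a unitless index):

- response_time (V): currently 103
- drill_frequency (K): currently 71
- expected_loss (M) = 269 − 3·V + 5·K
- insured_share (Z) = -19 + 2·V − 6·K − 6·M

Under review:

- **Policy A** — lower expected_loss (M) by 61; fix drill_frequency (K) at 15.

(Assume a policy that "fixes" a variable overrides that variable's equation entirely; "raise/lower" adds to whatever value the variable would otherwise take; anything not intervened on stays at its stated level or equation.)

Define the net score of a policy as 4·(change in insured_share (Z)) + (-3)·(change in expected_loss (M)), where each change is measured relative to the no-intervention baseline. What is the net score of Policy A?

10551

Baseline:
  V = 103
  K = 71
  M = 269 − 3·103 + 5·71 = 315
  Z = -19 + 2·103 − 6·71 − 6·315 = -2129
Policy A (M − 61, K := 15):
  V = 103
  K = 15
  M = 269 − 3·103 + 5·15 (−61 from intervention) = -26
  Z = -19 + 2·103 − 6·15 − 6·(-26) = 253
ΔZ = 253 − (-2129) = 2382; ΔM = -26 − 315 = -341
Score = 4·2382 + (-3)·(-341) = 10551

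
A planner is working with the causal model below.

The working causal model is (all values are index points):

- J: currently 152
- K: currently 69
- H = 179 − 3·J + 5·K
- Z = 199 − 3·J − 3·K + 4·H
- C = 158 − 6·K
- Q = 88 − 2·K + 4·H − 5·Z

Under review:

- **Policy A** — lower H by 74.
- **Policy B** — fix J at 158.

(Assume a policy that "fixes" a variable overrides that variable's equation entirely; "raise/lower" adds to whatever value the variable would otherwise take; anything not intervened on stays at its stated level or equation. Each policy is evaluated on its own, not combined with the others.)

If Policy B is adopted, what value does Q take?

Policy B (J := 158):
  J = 158
  K = 69
  H = 179 − 3·158 + 5·69 = 50
  Z = 199 − 3·158 − 3·69 + 4·50 = -282
  Q = 88 − 2·69 + 4·50 − 5·(-282) = 1560

1560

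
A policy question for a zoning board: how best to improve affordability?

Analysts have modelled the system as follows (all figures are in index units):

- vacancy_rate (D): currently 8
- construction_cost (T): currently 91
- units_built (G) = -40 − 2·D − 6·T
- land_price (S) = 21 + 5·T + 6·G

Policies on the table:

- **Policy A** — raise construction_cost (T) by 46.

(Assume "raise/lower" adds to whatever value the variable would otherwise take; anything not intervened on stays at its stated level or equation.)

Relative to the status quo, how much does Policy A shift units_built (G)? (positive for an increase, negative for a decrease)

-276

Baseline:
  D = 8
  T = 91
  G = -40 − 2·8 − 6·91 = -602
Policy A (T + 46):
  D = 8
  T = 91 + 46 = 137
  G = -40 − 2·8 − 6·137 = -878
Change in G: -878 − (-602) = -276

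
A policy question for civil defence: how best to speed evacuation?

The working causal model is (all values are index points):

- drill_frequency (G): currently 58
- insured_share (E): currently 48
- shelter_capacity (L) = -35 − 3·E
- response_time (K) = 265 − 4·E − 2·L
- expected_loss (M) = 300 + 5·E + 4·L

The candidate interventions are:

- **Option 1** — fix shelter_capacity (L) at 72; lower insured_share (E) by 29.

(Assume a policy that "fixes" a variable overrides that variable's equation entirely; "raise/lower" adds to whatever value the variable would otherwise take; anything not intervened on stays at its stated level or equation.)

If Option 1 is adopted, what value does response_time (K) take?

Option 1 (L := 72, E − 29):
  E = 48 − 29 = 19
  L = 72
  K = 265 − 4·19 − 2·72 = 45

45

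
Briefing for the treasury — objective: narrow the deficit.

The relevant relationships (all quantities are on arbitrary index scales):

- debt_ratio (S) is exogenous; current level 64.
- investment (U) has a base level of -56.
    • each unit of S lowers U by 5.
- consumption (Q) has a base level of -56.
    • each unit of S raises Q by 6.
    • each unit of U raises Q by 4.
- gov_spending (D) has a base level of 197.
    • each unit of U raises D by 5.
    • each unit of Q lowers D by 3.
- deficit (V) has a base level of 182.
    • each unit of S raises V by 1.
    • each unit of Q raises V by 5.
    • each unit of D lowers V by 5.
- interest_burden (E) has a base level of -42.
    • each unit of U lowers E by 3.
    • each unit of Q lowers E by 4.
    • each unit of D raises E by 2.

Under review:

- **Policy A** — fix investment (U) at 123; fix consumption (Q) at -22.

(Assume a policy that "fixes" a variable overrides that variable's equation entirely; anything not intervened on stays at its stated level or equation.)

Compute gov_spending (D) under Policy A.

878

Policy A (U := 123, Q := -22):
  S = 64
  U = 123
  Q = -22
  D = 197 + 5·123 − 3·(-22) = 878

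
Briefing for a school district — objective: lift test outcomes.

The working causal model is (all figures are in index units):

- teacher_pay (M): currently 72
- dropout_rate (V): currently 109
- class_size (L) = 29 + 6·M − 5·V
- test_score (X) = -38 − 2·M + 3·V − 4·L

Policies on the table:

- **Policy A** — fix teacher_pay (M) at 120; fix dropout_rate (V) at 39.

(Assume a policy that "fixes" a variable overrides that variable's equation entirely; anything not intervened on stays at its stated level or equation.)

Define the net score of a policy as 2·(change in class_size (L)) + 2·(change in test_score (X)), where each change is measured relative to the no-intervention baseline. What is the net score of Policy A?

Baseline:
  M = 72
  V = 109
  L = 29 + 6·72 − 5·109 = -84
  X = -38 − 2·72 + 3·109 − 4·(-84) = 481
Policy A (M := 120, V := 39):
  M = 120
  V = 39
  L = 29 + 6·120 − 5·39 = 554
  X = -38 − 2·120 + 3·39 − 4·554 = -2377
ΔL = 554 − (-84) = 638; ΔX = -2377 − 481 = -2858
Score = 2·638 + 2·(-2858) = -4440

-4440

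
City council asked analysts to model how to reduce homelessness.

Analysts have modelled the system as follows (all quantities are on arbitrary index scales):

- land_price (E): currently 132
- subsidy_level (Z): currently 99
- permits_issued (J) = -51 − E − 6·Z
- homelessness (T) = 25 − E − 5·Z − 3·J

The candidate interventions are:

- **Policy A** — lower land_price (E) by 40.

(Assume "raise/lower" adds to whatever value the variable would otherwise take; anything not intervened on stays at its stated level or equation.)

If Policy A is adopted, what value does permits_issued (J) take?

-737

Policy A (E − 40):
  E = 132 − 40 = 92
  Z = 99
  J = -51 − 92 − 6·99 = -737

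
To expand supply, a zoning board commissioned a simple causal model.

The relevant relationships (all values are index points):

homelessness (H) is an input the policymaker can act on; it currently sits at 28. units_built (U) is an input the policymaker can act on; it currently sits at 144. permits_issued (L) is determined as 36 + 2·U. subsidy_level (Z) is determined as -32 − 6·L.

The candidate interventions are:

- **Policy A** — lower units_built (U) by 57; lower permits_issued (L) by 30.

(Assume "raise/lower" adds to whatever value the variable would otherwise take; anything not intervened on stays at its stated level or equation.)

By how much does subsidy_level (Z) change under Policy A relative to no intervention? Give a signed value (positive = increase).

Baseline:
  U = 144
  L = 36 + 2·144 = 324
  Z = -32 − 6·324 = -1976
Policy A (U − 57, L − 30):
  U = 144 − 57 = 87
  L = 36 + 2·87 (−30 from intervention) = 180
  Z = -32 − 6·180 = -1112
Change in Z: -1112 − (-1976) = 864

864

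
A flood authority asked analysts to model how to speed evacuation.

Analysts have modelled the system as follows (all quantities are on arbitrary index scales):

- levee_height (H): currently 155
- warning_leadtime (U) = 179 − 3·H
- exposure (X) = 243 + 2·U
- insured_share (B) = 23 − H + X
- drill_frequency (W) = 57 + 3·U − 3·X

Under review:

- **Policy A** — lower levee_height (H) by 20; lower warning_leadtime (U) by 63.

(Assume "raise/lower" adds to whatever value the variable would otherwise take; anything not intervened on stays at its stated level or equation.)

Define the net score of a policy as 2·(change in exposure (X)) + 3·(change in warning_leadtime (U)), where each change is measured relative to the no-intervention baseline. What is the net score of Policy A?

-21

Baseline:
  H = 155
  U = 179 − 3·155 = -286
  X = 243 + 2·(-286) = -329
Policy A (H − 20, U − 63):
  H = 155 − 20 = 135
  U = 179 − 3·135 (−63 from intervention) = -289
  X = 243 + 2·(-289) = -335
ΔX = -335 − (-329) = -6; ΔU = -289 − (-286) = -3
Score = 2·(-6) + 3·(-3) = -21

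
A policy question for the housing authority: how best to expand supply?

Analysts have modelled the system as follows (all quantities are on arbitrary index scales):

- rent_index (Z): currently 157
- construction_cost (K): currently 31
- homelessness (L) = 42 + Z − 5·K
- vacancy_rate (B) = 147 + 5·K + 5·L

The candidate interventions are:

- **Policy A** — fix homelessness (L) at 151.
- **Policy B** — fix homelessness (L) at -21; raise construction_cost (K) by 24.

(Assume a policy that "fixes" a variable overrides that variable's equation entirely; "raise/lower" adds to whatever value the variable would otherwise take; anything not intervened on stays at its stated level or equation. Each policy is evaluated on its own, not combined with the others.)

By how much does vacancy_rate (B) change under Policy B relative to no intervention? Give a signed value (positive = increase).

Baseline:
  Z = 157
  K = 31
  L = 42 + 157 − 5·31 = 44
  B = 147 + 5·31 + 5·44 = 522
Policy B (L := -21, K + 24):
  Z = 157
  K = 31 + 24 = 55
  L = -21
  B = 147 + 5·55 + 5·(-21) = 317
Change in B: 317 − 522 = -205

-205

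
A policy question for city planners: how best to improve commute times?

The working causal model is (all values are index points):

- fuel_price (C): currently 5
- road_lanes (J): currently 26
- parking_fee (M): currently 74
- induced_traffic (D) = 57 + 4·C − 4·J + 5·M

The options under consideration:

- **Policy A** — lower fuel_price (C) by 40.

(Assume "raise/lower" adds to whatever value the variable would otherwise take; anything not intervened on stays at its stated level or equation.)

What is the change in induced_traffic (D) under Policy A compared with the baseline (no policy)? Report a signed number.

Baseline:
  C = 5
  J = 26
  M = 74
  D = 57 + 4·5 − 4·26 + 5·74 = 343
Policy A (C − 40):
  C = 5 − 40 = -35
  J = 26
  M = 74
  D = 57 + 4·(-35) − 4·26 + 5·74 = 183
Change in D: 183 − 343 = -160

-160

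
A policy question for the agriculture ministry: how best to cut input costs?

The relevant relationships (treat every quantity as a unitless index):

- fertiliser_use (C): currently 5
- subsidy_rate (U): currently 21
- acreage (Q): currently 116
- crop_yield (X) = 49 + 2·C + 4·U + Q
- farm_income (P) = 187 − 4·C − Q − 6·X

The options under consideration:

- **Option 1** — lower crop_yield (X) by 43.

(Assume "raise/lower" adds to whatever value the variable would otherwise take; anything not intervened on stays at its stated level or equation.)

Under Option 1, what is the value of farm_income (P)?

-1245

Option 1 (X − 43):
  C = 5
  U = 21
  Q = 116
  X = 49 + 2·5 + 4·21 + 116 (−43 from intervention) = 216
  P = 187 − 4·5 − 116 − 6·216 = -1245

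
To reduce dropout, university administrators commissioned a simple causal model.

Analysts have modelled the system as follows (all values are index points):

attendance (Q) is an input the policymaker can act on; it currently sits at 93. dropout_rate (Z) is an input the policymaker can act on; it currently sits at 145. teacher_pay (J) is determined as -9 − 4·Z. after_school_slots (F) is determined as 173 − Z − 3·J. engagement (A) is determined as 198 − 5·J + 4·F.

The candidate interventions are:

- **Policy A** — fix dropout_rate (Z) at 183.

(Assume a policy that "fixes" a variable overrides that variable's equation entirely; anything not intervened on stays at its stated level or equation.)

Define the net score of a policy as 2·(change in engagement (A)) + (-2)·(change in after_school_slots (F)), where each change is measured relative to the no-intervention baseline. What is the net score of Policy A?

Baseline:
  Z = 145
  J = -9 − 4·145 = -589
  F = 173 − 145 − 3·(-589) = 1795
  A = 198 − 5·(-589) + 4·1795 = 10323
Policy A (Z := 183):
  Z = 183
  J = -9 − 4·183 = -741
  F = 173 − 183 − 3·(-741) = 2213
  A = 198 − 5·(-741) + 4·2213 = 12755
ΔA = 12755 − 10323 = 2432; ΔF = 2213 − 1795 = 418
Score = 2·2432 + (-2)·418 = 4028

4028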